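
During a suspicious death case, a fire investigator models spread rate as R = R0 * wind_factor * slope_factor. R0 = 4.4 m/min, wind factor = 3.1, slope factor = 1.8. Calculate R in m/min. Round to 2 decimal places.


Fire spread rate calculation:
R = R0 * wind_factor * slope_factor
= 4.4 * 3.1 * 1.8
= 13.64 * 1.8
= 24.55 m/min

24.55


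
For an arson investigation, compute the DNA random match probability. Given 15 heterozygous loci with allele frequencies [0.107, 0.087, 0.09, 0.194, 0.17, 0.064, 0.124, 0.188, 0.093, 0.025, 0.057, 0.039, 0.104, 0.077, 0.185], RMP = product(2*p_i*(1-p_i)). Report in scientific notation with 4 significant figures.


Computing RMP for 15 loci:
Locus 1: 2 * 0.107 * 0.893 = 0.191102
Locus 2: 2 * 0.087 * 0.913 = 0.158862
Locus 3: 2 * 0.09 * 0.91 = 0.1638
Locus 4: 2 * 0.194 * 0.806 = 0.312728
Locus 5: 2 * 0.17 * 0.83 = 0.2822
Locus 6: 2 * 0.064 * 0.936 = 0.119808
Locus 7: 2 * 0.124 * 0.876 = 0.217248
Locus 8: 2 * 0.188 * 0.812 = 0.305312
Locus 9: 2 * 0.093 * 0.907 = 0.168702
Locus 10: 2 * 0.025 * 0.975 = 0.04875
Locus 11: 2 * 0.057 * 0.943 = 0.107502
Locus 12: 2 * 0.039 * 0.961 = 0.074958
Locus 13: 2 * 0.104 * 0.896 = 0.186368
Locus 14: 2 * 0.077 * 0.923 = 0.142142
Locus 15: 2 * 0.185 * 0.815 = 0.30155
RMP = 1.846e-12

1.846e-12


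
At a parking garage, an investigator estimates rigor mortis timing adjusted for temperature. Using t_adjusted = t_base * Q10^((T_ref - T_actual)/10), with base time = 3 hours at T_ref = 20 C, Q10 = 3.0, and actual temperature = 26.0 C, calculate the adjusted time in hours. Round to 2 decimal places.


Rigor mortis time adjustment:
Exponent = (T_ref - T_actual) / 10 = (20 - 26.0) / 10 = -0.6
Q10 factor = 3.0^-0.6 = 0.51728
t_adjusted = 3 * 0.51728 = 1.55 hours

1.55


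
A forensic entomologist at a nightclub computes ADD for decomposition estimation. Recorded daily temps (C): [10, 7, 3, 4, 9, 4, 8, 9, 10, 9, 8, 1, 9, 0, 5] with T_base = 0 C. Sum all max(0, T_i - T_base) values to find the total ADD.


Computing ADD day by day:
Day 1: max(0, 10 - 0) = 10
Day 2: max(0, 7 - 0) = 7
Day 3: max(0, 3 - 0) = 3
Day 4: max(0, 4 - 0) = 4
Day 5: max(0, 9 - 0) = 9
Day 6: max(0, 4 - 0) = 4
Day 7: max(0, 8 - 0) = 8
Day 8: max(0, 9 - 0) = 9
Day 9: max(0, 10 - 0) = 10
Day 10: max(0, 9 - 0) = 9
Day 11: max(0, 8 - 0) = 8
Day 12: max(0, 1 - 0) = 1
Day 13: max(0, 9 - 0) = 9
Day 14: max(0, 0 - 0) = 0
Day 15: max(0, 5 - 0) = 5
Total ADD = 96

96


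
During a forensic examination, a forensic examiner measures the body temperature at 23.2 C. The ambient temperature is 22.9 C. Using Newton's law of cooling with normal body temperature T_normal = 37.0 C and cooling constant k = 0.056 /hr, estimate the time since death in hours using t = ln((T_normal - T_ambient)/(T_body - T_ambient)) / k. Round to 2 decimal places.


Using Newton's law of cooling:
t = ln((T_normal - T_ambient) / (T_body - T_ambient)) / k
T_normal - T_ambient = 14.1
T_body - T_ambient = 0.3
Ratio = 47
ln(ratio) = 3.850148
t = 3.850148 / 0.056 = 68.75 hours

68.75


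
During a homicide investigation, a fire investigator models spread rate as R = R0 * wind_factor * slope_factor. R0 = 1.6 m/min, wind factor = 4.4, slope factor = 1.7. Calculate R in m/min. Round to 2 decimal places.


Fire spread rate calculation:
R = R0 * wind_factor * slope_factor
= 1.6 * 4.4 * 1.7
= 7.04 * 1.7
= 11.97 m/min

11.97


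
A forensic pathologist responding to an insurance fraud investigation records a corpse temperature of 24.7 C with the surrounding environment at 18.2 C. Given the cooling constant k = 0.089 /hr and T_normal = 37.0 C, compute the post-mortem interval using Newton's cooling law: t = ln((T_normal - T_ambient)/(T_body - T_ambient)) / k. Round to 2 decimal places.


Using Newton's law of cooling:
t = ln((T_normal - T_ambient) / (T_body - T_ambient)) / k
T_normal - T_ambient = 18.8
T_body - T_ambient = 6.5
Ratio = 2.892308
ln(ratio) = 1.062055
t = 1.062055 / 0.089 = 11.93 hours

11.93


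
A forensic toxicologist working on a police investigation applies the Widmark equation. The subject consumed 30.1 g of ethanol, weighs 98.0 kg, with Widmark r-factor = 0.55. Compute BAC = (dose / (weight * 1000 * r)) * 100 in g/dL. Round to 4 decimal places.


Applying the Widmark formula:
BAC = (dose_g / (body_wt * 1000 * r)) * 100
Denominator = 98.0 * 1000 * 0.55 = 53900
BAC = (30.1 / 53900) * 100
BAC = 0.0558 g/dL

0.0558


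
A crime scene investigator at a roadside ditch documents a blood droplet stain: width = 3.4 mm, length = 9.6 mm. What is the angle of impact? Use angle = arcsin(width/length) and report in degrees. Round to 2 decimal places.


Blood spatter impact angle calculation:
width / length = 3.4 / 9.6 = 0.354167
angle = arcsin(0.354167)
angle = 20.74 degrees

20.74


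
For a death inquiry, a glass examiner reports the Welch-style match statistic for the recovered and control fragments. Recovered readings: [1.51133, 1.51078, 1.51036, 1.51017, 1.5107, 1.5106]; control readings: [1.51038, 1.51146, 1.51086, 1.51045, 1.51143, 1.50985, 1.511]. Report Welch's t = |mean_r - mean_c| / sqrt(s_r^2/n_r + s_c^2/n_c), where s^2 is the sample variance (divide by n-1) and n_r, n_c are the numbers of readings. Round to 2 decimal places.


Welch's t-criterion for glass RI comparison:
Recovered mean = sum / n_r = 9.06394 / 6 = 1.5106567
Control mean = sum / n_c = 10.57543 / 7 = 1.5107757
Recovered sample variance s_r^2 = 1.59707e-07
Control sample variance s_c^2 = 3.45562e-07
Welch SE (unpooled) = sqrt(s_r^2/n_r + s_c^2/n_c) = sqrt(2.66178e-08 + 4.9366e-08) = sqrt(7.59838e-08) = 0.000275652
|mean_r - mean_c| = 0.000119048
t = 0.000119048 / 0.000275652 = 0.43

0.43


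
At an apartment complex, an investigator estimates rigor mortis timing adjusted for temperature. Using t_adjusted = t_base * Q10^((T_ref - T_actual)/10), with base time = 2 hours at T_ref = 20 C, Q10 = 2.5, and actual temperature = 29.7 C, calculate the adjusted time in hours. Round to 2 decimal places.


Rigor mortis time adjustment:
Exponent = (T_ref - T_actual) / 10 = (20 - 29.7) / 10 = -0.97
Q10 factor = 2.5^-0.97 = 0.41115
t_adjusted = 2 * 0.41115 = 0.82 hours

0.82


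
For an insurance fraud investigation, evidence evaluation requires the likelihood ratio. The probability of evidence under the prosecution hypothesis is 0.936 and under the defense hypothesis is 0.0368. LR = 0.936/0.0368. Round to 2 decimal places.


Likelihood ratio calculation:
LR = P(E|Hp) / P(E|Hd)
LR = 0.936 / 0.0368
LR = 25.43

25.43


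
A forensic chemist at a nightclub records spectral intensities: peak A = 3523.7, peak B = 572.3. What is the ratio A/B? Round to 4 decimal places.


Spectral peak ratio:
Peak A = 3523.7 counts
Peak B = 572.3 counts
Ratio = 3523.7 / 572.3 = 6.1571

6.1571


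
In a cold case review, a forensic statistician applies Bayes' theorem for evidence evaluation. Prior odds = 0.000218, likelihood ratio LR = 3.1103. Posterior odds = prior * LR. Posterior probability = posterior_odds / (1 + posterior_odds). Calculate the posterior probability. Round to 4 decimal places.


Bayesian evidence evaluation:
Posterior odds = prior_odds * LR = 0.000218 * 3.1103 = 0.0006780454
Posterior probability = posterior_odds / (1 + posterior_odds)
= 0.0006780454 / (1 + 0.0006780454)
= 0.0006780454 / 1.0006780454
= 0.0007

0.0007


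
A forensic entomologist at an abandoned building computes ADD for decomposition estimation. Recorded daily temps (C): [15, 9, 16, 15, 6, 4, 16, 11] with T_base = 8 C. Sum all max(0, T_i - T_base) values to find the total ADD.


Computing ADD day by day:
Day 1: max(0, 15 - 8) = 7
Day 2: max(0, 9 - 8) = 1
Day 3: max(0, 16 - 8) = 8
Day 4: max(0, 15 - 8) = 7
Day 5: max(0, 6 - 8) = 0
Day 6: max(0, 4 - 8) = 0
Day 7: max(0, 16 - 8) = 8
Day 8: max(0, 11 - 8) = 3
Total ADD = 34

34


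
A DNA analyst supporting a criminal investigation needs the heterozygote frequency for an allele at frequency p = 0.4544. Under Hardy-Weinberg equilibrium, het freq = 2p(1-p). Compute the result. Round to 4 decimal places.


Hardy-Weinberg heterozygote frequency:
q = 1 - p = 1 - 0.4544 = 0.5456
2pq = 2 * 0.4544 * 0.5456 = 0.4958

0.4958


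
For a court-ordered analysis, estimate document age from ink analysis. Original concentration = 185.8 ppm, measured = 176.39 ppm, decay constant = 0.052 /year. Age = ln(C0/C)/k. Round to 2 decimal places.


Document age estimation:
C0/C = 185.8 / 176.39 = 1.053348
ln(C0/C) = 0.051974
t = 0.051974 / 0.052 = 1.00 years

1.00


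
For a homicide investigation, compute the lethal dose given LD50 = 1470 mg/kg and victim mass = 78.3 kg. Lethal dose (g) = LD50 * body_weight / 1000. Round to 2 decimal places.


Lethal dose calculation:
Lethal dose = LD50 * body_weight / 1000
= 1470 * 78.3 / 1000
= 115101 / 1000
= 115.10 g

115.10


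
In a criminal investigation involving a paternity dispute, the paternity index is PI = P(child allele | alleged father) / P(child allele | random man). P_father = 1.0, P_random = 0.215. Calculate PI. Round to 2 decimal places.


Paternity Index calculation:
PI = P(allele|father) / P(allele|random)
PI = 1.0 / 0.215
PI = 4.65

4.65


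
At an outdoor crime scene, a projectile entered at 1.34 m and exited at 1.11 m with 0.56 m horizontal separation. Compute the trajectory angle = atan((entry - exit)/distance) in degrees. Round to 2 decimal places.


Bullet trajectory angle:
Height difference = 1.34 - 1.11 = 0.23 m
angle = atan(0.23 / 0.56)
angle = atan(0.410714)
angle = 22.33 degrees

22.33


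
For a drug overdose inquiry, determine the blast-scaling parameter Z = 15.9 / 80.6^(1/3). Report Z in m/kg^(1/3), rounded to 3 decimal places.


Scaled distance calculation:
W^(1/3) = 80.6^(1/3) = 4.319615
Z = R / W^(1/3) = 15.9 / 4.319615
Z = 3.681 m/kg^(1/3)

3.681


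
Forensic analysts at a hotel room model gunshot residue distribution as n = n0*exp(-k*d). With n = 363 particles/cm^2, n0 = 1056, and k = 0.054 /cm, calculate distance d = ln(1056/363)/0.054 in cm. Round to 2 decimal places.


GSR distance calculation:
n0/n = 1056 / 363 = 2.909091
ln(n0/n) = 1.067841
d = 1.067841 / 0.054 = 19.77 cm

19.77


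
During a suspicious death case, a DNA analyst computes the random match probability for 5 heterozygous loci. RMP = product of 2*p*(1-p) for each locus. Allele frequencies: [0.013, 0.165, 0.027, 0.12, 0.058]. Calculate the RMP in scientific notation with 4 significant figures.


Computing RMP for 5 loci:
Locus 1: 2 * 0.013 * 0.987 = 0.025662
Locus 2: 2 * 0.165 * 0.835 = 0.27555
Locus 3: 2 * 0.027 * 0.973 = 0.052542
Locus 4: 2 * 0.12 * 0.88 = 0.2112
Locus 5: 2 * 0.058 * 0.942 = 0.109272
RMP = 8.574e-06

8.574e-06


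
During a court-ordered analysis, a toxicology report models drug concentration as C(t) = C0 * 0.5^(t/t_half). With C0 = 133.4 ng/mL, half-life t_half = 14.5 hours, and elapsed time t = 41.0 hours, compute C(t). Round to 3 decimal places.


Drug concentration decay:
Number of half-lives = t / t_half = 41.0 / 14.5 = 2.827586
Decay factor = 0.5^2.827586 = 0.14086782
C(t) = 133.4 * 0.14086782 = 18.792 ng/mL

18.792


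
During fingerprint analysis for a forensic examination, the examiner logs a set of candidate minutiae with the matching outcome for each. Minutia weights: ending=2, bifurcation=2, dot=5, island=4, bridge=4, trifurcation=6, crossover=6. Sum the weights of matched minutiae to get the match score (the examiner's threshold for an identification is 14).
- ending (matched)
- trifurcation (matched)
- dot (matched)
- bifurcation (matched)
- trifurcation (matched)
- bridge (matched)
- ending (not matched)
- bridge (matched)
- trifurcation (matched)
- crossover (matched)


Weighted minutiae match score:
  ending: matched, +2 (running total 2)
  trifurcation: matched, +6 (running total 8)
  dot: matched, +5 (running total 13)
  bifurcation: matched, +2 (running total 15)
  trifurcation: matched, +6 (running total 21)
  bridge: matched, +4 (running total 25)
  ending: not matched, +0
  bridge: matched, +4 (running total 29)
  trifurcation: matched, +6 (running total 35)
  crossover: matched, +6 (running total 41)
Total score = 41
Threshold = 14; verdict = identification

41


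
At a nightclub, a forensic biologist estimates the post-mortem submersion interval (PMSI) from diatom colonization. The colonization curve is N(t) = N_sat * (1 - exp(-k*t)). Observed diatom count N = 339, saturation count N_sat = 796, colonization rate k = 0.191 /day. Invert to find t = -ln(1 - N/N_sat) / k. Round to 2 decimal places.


PMSI from diatom colonization curve:
N / N_sat = 339 / 796 = 0.425879
1 - N/N_sat = 0.574121
ln(1 - N/N_sat) = -0.554915
t = -ln(1 - N/N_sat) / k = -(-0.554915) / 0.191 = 2.91 days

2.91


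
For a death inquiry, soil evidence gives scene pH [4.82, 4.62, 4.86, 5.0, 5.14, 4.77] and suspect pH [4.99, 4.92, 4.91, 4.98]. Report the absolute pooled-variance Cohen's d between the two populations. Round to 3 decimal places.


Pooled-variance Cohen's d for soil pH comparison:
Scene mean = 29.21 / 6 = 4.868333
Suspect mean = 19.8 / 4 = 4.95
Scene sample variance s_s^2 = 0.032977
Suspect sample variance s_c^2 = 0.001667
Pooled variance = ((n_s-1)*s_s^2 + (n_c-1)*s_c^2) / (n_s + n_c - 2) = 0.021235
Pooled SD = sqrt(0.021235) = 0.145722
Mean difference = -0.081667
|d| = |-0.081667| / 0.145722 = 0.560

0.560


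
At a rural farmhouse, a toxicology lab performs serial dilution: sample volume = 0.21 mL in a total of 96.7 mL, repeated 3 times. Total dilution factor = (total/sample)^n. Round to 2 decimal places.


Dilution factor calculation:
Single dilution = V_total / V_sample = 96.7 / 0.21 ≈ 460.47619
Number of dilutions = 3
Total DF = (96.7 / 0.21)^3 (full precision, rounded at the end) = 97638598.75

97638598.75


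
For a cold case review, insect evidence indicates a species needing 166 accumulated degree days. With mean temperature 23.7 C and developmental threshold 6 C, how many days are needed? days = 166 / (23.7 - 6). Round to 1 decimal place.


Insect development time:
Effective temperature = avg_temp - T_base = 23.7 - 6 = 17.7 C
Days = ADD / effective_temp = 166 / 17.7 = 9.4 days

9.4


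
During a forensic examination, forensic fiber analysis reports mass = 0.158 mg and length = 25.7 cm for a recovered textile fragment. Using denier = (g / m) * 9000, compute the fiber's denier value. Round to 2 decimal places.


Denier calculation:
Mass in grams = 0.158 mg / 1000 = 0.000158 g
Length in meters = 25.7 cm / 100 = 0.257 m
Linear density = mass / length = 0.000158 / 0.257 = 0.00061479 g/m
Denier = (g/m) * 9000 = 0.00061479 * 9000 = 5.53

5.53


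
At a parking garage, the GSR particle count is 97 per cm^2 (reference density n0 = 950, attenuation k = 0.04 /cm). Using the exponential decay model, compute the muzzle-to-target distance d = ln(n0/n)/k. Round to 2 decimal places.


GSR distance calculation:
n0/n = 950 / 97 = 9.793814
ln(n0/n) = 2.281751
d = 2.281751 / 0.04 = 57.04 cm

57.04


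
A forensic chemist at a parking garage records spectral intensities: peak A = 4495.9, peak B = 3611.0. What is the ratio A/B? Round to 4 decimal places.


Spectral peak ratio:
Peak A = 4495.9 counts
Peak B = 3611.0 counts
Ratio = 4495.9 / 3611.0 = 1.2451

1.2451


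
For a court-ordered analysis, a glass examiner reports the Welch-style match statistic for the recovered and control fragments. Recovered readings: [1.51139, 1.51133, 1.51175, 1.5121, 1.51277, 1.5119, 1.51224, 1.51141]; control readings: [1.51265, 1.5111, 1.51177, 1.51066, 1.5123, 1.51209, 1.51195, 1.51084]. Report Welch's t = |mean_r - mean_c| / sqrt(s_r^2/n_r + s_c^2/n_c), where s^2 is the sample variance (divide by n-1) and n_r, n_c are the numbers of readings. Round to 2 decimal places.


Welch's t-criterion for glass RI comparison:
Recovered mean = sum / n_r = 12.09489 / 8 = 1.5118612
Control mean = sum / n_c = 12.09336 / 8 = 1.51167
Recovered sample variance s_r^2 = 2.49727e-07
Control sample variance s_c^2 = 5.22286e-07
Welch SE (unpooled) = sqrt(s_r^2/n_r + s_c^2/n_c) = sqrt(3.12158e-08 + 6.52857e-08) = sqrt(9.65015e-08) = 0.000310647
|mean_r - mean_c| = 0.00019125
t = 0.00019125 / 0.000310647 = 0.62

0.62


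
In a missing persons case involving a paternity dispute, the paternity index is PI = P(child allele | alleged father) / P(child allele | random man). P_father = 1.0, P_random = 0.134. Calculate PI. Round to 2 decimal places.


Paternity Index calculation:
PI = P(allele|father) / P(allele|random)
PI = 1.0 / 0.134
PI = 7.46

7.46


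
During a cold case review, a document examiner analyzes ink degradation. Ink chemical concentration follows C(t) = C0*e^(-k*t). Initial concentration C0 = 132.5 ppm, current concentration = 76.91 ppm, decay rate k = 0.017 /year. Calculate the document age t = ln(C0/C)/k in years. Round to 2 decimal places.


Document age estimation:
C0/C = 132.5 / 76.91 = 1.722793
ln(C0/C) = 0.543947
t = 0.543947 / 0.017 = 32.00 years

32.00


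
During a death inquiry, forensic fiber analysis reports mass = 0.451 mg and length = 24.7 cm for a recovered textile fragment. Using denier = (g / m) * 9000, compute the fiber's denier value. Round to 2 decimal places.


Denier calculation:
Mass in grams = 0.451 mg / 1000 = 0.000451 g
Length in meters = 24.7 cm / 100 = 0.247 m
Linear density = mass / length = 0.000451 / 0.247 = 0.00182591 g/m
Denier = (g/m) * 9000 = 0.00182591 * 9000 = 16.43

16.43


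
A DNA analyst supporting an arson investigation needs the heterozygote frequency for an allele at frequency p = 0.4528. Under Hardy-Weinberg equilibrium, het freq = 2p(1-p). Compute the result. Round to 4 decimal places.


Hardy-Weinberg heterozygote frequency:
q = 1 - p = 1 - 0.4528 = 0.5472
2pq = 2 * 0.4528 * 0.5472 = 0.4955

0.4955


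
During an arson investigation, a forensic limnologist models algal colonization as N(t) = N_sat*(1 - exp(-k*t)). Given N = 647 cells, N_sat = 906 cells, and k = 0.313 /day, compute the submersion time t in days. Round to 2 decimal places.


PMSI from diatom colonization curve:
N / N_sat = 647 / 906 = 0.714128
1 - N/N_sat = 0.285872
ln(1 - N/N_sat) = -1.252211
t = -ln(1 - N/N_sat) / k = -(-1.252211) / 0.313 = 4.00 days

4.00


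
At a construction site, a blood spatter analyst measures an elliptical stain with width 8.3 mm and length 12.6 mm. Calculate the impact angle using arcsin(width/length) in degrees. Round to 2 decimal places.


Blood spatter impact angle calculation:
width / length = 8.3 / 12.6 = 0.65873
angle = arcsin(0.65873)
angle = 41.20 degrees

41.20


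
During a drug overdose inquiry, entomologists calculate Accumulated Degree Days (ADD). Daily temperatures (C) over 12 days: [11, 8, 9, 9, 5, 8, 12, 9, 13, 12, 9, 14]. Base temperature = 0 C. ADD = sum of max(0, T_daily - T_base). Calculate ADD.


Computing ADD day by day:
Day 1: max(0, 11 - 0) = 11
Day 2: max(0, 8 - 0) = 8
Day 3: max(0, 9 - 0) = 9
Day 4: max(0, 9 - 0) = 9
Day 5: max(0, 5 - 0) = 5
Day 6: max(0, 8 - 0) = 8
Day 7: max(0, 12 - 0) = 12
Day 8: max(0, 9 - 0) = 9
Day 9: max(0, 13 - 0) = 13
Day 10: max(0, 12 - 0) = 12
Day 11: max(0, 9 - 0) = 9
Day 12: max(0, 14 - 0) = 14
Total ADD = 119

119


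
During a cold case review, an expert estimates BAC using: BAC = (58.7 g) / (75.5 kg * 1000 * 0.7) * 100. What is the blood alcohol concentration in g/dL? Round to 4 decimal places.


Applying the Widmark formula:
BAC = (dose_g / (body_wt * 1000 * r)) * 100
Denominator = 75.5 * 1000 * 0.7 = 52850
BAC = (58.7 / 52850) * 100
BAC = 0.1111 g/dL

0.1111


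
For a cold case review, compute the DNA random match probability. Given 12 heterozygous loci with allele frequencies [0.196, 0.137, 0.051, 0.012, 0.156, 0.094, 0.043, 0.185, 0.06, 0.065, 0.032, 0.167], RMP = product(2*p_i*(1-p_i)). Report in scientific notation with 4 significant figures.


Computing RMP for 12 loci:
Locus 1: 2 * 0.196 * 0.804 = 0.315168
Locus 2: 2 * 0.137 * 0.863 = 0.236462
Locus 3: 2 * 0.051 * 0.949 = 0.096798
Locus 4: 2 * 0.012 * 0.988 = 0.023712
Locus 5: 2 * 0.156 * 0.844 = 0.263328
Locus 6: 2 * 0.094 * 0.906 = 0.170328
Locus 7: 2 * 0.043 * 0.957 = 0.082302
Locus 8: 2 * 0.185 * 0.815 = 0.30155
Locus 9: 2 * 0.06 * 0.94 = 0.1128
Locus 10: 2 * 0.065 * 0.935 = 0.12155
Locus 11: 2 * 0.032 * 0.968 = 0.061952
Locus 12: 2 * 0.167 * 0.833 = 0.278222
RMP = 4.500e-11

4.500e-11


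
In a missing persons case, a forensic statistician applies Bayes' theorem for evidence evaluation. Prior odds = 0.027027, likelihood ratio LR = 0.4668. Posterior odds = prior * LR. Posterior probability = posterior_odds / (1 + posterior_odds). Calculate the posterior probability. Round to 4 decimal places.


Bayesian evidence evaluation:
Posterior odds = prior_odds * LR = 0.027027 * 0.4668 = 0.0126162
Posterior probability = posterior_odds / (1 + posterior_odds)
= 0.0126162 / (1 + 0.0126162)
= 0.0126162 / 1.0126162
= 0.0125

0.0125


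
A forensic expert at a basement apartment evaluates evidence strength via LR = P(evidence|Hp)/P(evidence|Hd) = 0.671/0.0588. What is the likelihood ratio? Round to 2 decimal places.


Likelihood ratio calculation:
LR = P(E|Hp) / P(E|Hd)
LR = 0.671 / 0.0588
LR = 11.41

11.41


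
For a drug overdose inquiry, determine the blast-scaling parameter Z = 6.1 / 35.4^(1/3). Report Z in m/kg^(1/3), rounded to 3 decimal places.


Scaled distance calculation:
W^(1/3) = 35.4^(1/3) = 3.28348
Z = R / W^(1/3) = 6.1 / 3.28348
Z = 1.858 m/kg^(1/3)

1.858


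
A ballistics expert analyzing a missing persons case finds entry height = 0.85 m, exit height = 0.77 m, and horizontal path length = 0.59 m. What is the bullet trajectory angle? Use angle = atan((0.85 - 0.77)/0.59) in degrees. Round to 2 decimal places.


Bullet trajectory angle:
Height difference = 0.85 - 0.77 = 0.08 m
angle = atan(0.08 / 0.59)
angle = atan(0.135593)
angle = 7.72 degrees

7.72


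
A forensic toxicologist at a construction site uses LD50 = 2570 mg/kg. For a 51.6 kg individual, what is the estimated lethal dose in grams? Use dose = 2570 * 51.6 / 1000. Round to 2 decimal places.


Lethal dose calculation:
Lethal dose = LD50 * body_weight / 1000
= 2570 * 51.6 / 1000
= 132612 / 1000
= 132.61 g

132.61


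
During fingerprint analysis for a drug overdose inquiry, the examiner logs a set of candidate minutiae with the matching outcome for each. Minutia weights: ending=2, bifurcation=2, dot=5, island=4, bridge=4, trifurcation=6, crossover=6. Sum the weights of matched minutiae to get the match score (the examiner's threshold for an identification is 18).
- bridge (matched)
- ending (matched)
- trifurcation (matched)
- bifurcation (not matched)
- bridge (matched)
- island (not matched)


Weighted minutiae match score:
  bridge: matched, +4 (running total 4)
  ending: matched, +2 (running total 6)
  trifurcation: matched, +6 (running total 12)
  bifurcation: not matched, +0
  bridge: matched, +4 (running total 16)
  island: not matched, +0
Total score = 16
Threshold = 18; verdict = inconclusive

16


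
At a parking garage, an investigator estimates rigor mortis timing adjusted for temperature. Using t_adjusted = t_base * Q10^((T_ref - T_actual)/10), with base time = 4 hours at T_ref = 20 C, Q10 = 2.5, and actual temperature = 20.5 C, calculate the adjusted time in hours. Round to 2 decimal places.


Rigor mortis time adjustment:
Exponent = (T_ref - T_actual) / 10 = (20 - 20.5) / 10 = -0.05
Q10 factor = 2.5^-0.05 = 0.95522
t_adjusted = 4 * 0.95522 = 3.82 hours

3.82


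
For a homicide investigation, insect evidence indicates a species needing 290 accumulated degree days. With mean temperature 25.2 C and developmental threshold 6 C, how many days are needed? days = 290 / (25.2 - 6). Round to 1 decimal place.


Insect development time:
Effective temperature = avg_temp - T_base = 25.2 - 6 = 19.2 C
Days = ADD / effective_temp = 290 / 19.2 = 15.1 days

15.1


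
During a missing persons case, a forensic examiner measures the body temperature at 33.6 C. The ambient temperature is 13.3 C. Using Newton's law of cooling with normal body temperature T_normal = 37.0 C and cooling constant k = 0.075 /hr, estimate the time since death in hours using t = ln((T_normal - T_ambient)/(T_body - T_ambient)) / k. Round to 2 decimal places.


Using Newton's law of cooling:
t = ln((T_normal - T_ambient) / (T_body - T_ambient)) / k
T_normal - T_ambient = 23.7
T_body - T_ambient = 20.3
Ratio = 1.167488
ln(ratio) = 0.154854
t = 0.154854 / 0.075 = 2.06 hours

2.06


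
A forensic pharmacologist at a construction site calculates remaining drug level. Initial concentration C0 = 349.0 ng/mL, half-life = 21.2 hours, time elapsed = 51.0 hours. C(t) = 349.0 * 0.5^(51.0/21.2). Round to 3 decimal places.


Drug concentration decay:
Number of half-lives = t / t_half = 51.0 / 21.2 = 2.40566
Decay factor = 0.5^2.40566 = 0.18872272
C(t) = 349.0 * 0.18872272 = 65.864 ng/mL

65.864


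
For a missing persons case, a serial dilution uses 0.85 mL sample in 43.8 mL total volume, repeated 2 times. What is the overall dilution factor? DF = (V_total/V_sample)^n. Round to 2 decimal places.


Dilution factor calculation:
Single dilution = V_total / V_sample = 43.8 / 0.85 ≈ 51.529412
Number of dilutions = 2
Total DF = (43.8 / 0.85)^2 (full precision, rounded at the end) = 2655.28

2655.28


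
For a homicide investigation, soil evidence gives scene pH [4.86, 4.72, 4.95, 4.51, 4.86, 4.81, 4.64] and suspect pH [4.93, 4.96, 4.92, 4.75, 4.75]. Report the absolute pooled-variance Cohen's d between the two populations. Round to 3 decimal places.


Pooled-variance Cohen's d for soil pH comparison:
Scene mean = 33.35 / 7 = 4.764286
Suspect mean = 24.31 / 5 = 4.862
Scene sample variance s_s^2 = 0.022829
Suspect sample variance s_c^2 = 0.01067
Pooled variance = ((n_s-1)*s_s^2 + (n_c-1)*s_c^2) / (n_s + n_c - 2) = 0.017965
Pooled SD = sqrt(0.017965) = 0.134034
Mean difference = -0.097714
|d| = |-0.097714| / 0.134034 = 0.729

0.729


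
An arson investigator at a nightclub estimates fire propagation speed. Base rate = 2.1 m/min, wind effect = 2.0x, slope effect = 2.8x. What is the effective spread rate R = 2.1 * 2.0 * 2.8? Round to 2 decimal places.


Fire spread rate calculation:
R = R0 * wind_factor * slope_factor
= 2.1 * 2.0 * 2.8
= 4.2 * 2.8
= 11.76 m/min

11.76


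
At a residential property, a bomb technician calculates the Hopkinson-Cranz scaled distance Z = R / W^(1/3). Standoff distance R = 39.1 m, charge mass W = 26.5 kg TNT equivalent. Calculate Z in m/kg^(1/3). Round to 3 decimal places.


Scaled distance calculation:
W^(1/3) = 26.5^(1/3) = 2.981366
Z = R / W^(1/3) = 39.1 / 2.981366
Z = 13.115 m/kg^(1/3)

13.115


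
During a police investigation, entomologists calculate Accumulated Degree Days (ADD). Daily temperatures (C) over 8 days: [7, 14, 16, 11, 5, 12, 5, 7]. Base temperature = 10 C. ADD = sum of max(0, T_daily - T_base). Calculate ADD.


Computing ADD day by day:
Day 1: max(0, 7 - 10) = 0
Day 2: max(0, 14 - 10) = 4
Day 3: max(0, 16 - 10) = 6
Day 4: max(0, 11 - 10) = 1
Day 5: max(0, 5 - 10) = 0
Day 6: max(0, 12 - 10) = 2
Day 7: max(0, 5 - 10) = 0
Day 8: max(0, 7 - 10) = 0
Total ADD = 13

13


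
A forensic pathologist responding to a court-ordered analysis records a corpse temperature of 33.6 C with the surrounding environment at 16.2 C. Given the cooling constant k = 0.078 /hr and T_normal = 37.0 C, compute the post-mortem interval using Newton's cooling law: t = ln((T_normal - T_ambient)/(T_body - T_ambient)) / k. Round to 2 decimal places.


Using Newton's law of cooling:
t = ln((T_normal - T_ambient) / (T_body - T_ambient)) / k
T_normal - T_ambient = 20.8
T_body - T_ambient = 17.4
Ratio = 1.195402
ln(ratio) = 0.178483
t = 0.178483 / 0.078 = 2.29 hours

2.29


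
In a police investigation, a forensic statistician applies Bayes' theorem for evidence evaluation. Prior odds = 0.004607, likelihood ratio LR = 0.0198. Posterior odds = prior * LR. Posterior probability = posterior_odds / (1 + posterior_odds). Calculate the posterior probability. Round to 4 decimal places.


Bayesian evidence evaluation:
Posterior odds = prior_odds * LR = 0.004607 * 0.0198 = 0.0000912186
Posterior probability = posterior_odds / (1 + posterior_odds)
= 0.0000912186 / (1 + 0.0000912186)
= 0.0000912186 / 1.0000912186
= 0.0001

0.0001


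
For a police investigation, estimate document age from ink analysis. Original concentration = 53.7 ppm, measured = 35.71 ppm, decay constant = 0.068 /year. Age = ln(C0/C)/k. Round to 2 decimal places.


Document age estimation:
C0/C = 53.7 / 35.71 = 1.50378
ln(C0/C) = 0.407982
t = 0.407982 / 0.068 = 6.00 years

6.00


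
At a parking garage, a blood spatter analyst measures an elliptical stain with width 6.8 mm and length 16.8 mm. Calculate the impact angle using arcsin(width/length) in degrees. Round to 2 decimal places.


Blood spatter impact angle calculation:
width / length = 6.8 / 16.8 = 0.404762
angle = arcsin(0.404762)
angle = 23.88 degrees

23.88


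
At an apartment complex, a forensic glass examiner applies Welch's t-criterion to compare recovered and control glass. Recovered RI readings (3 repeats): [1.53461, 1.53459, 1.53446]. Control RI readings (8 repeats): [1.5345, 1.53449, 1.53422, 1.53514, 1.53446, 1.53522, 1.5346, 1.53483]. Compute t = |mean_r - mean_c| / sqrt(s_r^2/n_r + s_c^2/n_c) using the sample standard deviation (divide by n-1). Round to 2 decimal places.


Welch's t-criterion for glass RI comparison:
Recovered mean = sum / n_r = 4.60366 / 3 = 1.5345533
Control mean = sum / n_c = 12.27746 / 8 = 1.5346825
Recovered sample variance s_r^2 = 6.63333e-09
Control sample variance s_c^2 = 1.22936e-07
Welch SE (unpooled) = sqrt(s_r^2/n_r + s_c^2/n_c) = sqrt(2.21111e-09 + 1.5367e-08) = sqrt(1.75781e-08) = 0.000132582
|mean_r - mean_c| = 0.000129167
t = 0.000129167 / 0.000132582 = 0.97

0.97


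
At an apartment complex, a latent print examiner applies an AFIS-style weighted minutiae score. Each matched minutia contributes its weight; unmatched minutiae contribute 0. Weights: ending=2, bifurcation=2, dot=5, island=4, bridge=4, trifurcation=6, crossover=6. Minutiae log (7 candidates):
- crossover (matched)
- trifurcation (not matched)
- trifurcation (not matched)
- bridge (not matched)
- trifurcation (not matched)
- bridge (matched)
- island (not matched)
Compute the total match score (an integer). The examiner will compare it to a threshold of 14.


Weighted minutiae match score:
  crossover: matched, +6 (running total 6)
  trifurcation: not matched, +0
  trifurcation: not matched, +0
  bridge: not matched, +0
  trifurcation: not matched, +0
  bridge: matched, +4 (running total 10)
  island: not matched, +0
Total score = 10
Threshold = 14; verdict = inconclusive

10


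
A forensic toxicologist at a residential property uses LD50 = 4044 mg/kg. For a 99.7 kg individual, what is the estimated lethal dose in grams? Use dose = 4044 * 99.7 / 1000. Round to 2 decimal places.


Lethal dose calculation:
Lethal dose = LD50 * body_weight / 1000
= 4044 * 99.7 / 1000
= 403186.8 / 1000
= 403.19 g

403.19


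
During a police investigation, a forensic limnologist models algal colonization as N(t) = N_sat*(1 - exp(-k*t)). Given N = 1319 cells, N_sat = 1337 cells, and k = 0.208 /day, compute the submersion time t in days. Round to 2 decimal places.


PMSI from diatom colonization curve:
N / N_sat = 1319 / 1337 = 0.986537
1 - N/N_sat = 0.013463
ln(1 - N/N_sat) = -4.30781
t = -ln(1 - N/N_sat) / k = -(-4.30781) / 0.208 = 20.71 days

20.71


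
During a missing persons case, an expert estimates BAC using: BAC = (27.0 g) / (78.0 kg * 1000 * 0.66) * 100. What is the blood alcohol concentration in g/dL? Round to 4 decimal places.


Applying the Widmark formula:
BAC = (dose_g / (body_wt * 1000 * r)) * 100
Denominator = 78.0 * 1000 * 0.66 = 51480
BAC = (27.0 / 51480) * 100
BAC = 0.0524 g/dL

0.0524


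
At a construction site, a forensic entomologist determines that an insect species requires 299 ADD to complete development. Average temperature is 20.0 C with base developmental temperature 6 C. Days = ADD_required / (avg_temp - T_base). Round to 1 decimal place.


Insect development time:
Effective temperature = avg_temp - T_base = 20.0 - 6 = 14.0 C
Days = ADD / effective_temp = 299 / 14.0 = 21.4 days

21.4


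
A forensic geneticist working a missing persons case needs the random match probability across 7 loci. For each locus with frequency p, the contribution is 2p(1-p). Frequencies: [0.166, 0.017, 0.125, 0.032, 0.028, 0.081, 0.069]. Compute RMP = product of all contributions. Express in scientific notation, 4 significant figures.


Computing RMP for 7 loci:
Locus 1: 2 * 0.166 * 0.834 = 0.276888
Locus 2: 2 * 0.017 * 0.983 = 0.033422
Locus 3: 2 * 0.125 * 0.875 = 0.21875
Locus 4: 2 * 0.032 * 0.968 = 0.061952
Locus 5: 2 * 0.028 * 0.972 = 0.054432
Locus 6: 2 * 0.081 * 0.919 = 0.148878
Locus 7: 2 * 0.069 * 0.931 = 0.128478
RMP = 1.306e-07

1.306e-07


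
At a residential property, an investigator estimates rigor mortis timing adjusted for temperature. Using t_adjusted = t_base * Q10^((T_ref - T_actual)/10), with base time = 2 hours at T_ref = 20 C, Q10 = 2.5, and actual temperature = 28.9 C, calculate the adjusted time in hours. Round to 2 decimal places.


Rigor mortis time adjustment:
Exponent = (T_ref - T_actual) / 10 = (20 - 28.9) / 10 = -0.89
Q10 factor = 2.5^-0.89 = 0.44242
t_adjusted = 2 * 0.44242 = 0.88 hours

0.88


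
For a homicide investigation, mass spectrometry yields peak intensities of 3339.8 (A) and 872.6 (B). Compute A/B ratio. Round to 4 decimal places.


Spectral peak ratio:
Peak A = 3339.8 counts
Peak B = 872.6 counts
Ratio = 3339.8 / 872.6 = 3.8274

3.8274


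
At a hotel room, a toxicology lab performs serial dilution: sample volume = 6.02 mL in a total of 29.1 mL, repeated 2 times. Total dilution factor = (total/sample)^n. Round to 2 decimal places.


Dilution factor calculation:
Single dilution = V_total / V_sample = 29.1 / 6.02 ≈ 4.833887
Number of dilutions = 2
Total DF = (29.1 / 6.02)^2 (full precision, rounded at the end) = 23.37

23.37


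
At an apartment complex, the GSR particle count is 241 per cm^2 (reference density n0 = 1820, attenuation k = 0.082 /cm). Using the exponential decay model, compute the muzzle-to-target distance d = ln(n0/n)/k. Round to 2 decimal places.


GSR distance calculation:
n0/n = 1820 / 241 = 7.551867
ln(n0/n) = 2.021795
d = 2.021795 / 0.082 = 24.66 cm

24.66


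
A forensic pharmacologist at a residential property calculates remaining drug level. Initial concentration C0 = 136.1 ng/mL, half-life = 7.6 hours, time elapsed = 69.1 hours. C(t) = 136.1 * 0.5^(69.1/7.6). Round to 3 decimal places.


Drug concentration decay:
Number of half-lives = t / t_half = 69.1 / 7.6 = 9.092105
Decay factor = 0.5^9.092105 = 0.00183233
C(t) = 136.1 * 0.00183233 = 0.249 ng/mL

0.249


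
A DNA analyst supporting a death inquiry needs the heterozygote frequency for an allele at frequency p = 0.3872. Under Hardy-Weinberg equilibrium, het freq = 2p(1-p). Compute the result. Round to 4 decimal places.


Hardy-Weinberg heterozygote frequency:
q = 1 - p = 1 - 0.3872 = 0.6128
2pq = 2 * 0.3872 * 0.6128 = 0.4746

0.4746


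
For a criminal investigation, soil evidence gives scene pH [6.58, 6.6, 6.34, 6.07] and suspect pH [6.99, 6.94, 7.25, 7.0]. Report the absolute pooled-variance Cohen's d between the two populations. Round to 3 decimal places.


Pooled-variance Cohen's d for soil pH comparison:
Scene mean = 25.59 / 4 = 6.3975
Suspect mean = 28.18 / 4 = 7.045
Scene sample variance s_s^2 = 0.061625
Suspect sample variance s_c^2 = 0.019367
Pooled variance = ((n_s-1)*s_s^2 + (n_c-1)*s_c^2) / (n_s + n_c - 2) = 0.040496
Pooled SD = sqrt(0.040496) = 0.201236
Mean difference = -0.6475
|d| = |-0.6475| / 0.201236 = 3.218

3.218


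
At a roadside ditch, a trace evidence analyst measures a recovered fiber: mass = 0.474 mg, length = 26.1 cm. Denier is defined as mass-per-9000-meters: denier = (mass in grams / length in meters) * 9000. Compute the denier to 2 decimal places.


Denier calculation:
Mass in grams = 0.474 mg / 1000 = 0.000474 g
Length in meters = 26.1 cm / 100 = 0.261 m
Linear density = mass / length = 0.000474 / 0.261 = 0.00181609 g/m
Denier = (g/m) * 9000 = 0.00181609 * 9000 = 16.34

16.34


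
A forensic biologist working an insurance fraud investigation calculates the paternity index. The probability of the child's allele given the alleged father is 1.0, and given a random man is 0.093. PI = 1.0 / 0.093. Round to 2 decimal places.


Paternity Index calculation:
PI = P(allele|father) / P(allele|random)
PI = 1.0 / 0.093
PI = 10.75

10.75


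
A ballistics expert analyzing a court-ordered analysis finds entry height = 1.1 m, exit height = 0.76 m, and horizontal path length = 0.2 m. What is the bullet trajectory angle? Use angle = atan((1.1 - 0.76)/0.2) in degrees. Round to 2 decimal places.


Bullet trajectory angle:
Height difference = 1.1 - 0.76 = 0.34 m
angle = atan(0.34 / 0.2)
angle = atan(1.7)
angle = 59.53 degrees

59.53


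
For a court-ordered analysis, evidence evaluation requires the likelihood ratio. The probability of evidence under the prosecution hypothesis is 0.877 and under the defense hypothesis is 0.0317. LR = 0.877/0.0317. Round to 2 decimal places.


Likelihood ratio calculation:
LR = P(E|Hp) / P(E|Hd)
LR = 0.877 / 0.0317
LR = 27.67

27.67


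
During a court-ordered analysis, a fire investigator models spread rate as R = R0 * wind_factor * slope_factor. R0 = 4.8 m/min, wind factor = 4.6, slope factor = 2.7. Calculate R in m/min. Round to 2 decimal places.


Fire spread rate calculation:
R = R0 * wind_factor * slope_factor
= 4.8 * 4.6 * 2.7
= 22.08 * 2.7
= 59.62 m/min

59.62


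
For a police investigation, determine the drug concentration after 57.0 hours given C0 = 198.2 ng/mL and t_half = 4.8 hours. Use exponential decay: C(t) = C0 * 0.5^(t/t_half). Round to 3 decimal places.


Drug concentration decay:
Number of half-lives = t / t_half = 57.0 / 4.8 = 11.875
Decay factor = 0.5^11.875 = 0.00026624
C(t) = 198.2 * 0.00026624 = 0.053 ng/mL

0.053


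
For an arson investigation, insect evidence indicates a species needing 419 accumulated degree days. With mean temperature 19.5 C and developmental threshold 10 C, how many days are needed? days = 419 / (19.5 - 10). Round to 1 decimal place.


Insect development time:
Effective temperature = avg_temp - T_base = 19.5 - 10 = 9.5 C
Days = ADD / effective_temp = 419 / 9.5 = 44.1 days

44.1


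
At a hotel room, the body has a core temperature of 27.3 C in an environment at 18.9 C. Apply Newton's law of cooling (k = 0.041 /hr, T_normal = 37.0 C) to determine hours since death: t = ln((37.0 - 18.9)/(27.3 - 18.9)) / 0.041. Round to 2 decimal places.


Using Newton's law of cooling:
t = ln((T_normal - T_ambient) / (T_body - T_ambient)) / k
T_normal - T_ambient = 18.1
T_body - T_ambient = 8.4
Ratio = 2.154762
ln(ratio) = 0.76768
t = 0.76768 / 0.041 = 18.72 hours

18.72


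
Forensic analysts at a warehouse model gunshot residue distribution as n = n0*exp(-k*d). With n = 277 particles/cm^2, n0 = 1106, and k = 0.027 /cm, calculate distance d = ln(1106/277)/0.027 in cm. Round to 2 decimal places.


GSR distance calculation:
n0/n = 1106 / 277 = 3.99278
ln(n0/n) = 1.384488
d = 1.384488 / 0.027 = 51.28 cm

51.28


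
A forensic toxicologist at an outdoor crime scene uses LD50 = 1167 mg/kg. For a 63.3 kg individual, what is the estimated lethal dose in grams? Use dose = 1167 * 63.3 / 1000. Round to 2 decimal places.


Lethal dose calculation:
Lethal dose = LD50 * body_weight / 1000
= 1167 * 63.3 / 1000
= 73871.1 / 1000
= 73.87 g

73.87


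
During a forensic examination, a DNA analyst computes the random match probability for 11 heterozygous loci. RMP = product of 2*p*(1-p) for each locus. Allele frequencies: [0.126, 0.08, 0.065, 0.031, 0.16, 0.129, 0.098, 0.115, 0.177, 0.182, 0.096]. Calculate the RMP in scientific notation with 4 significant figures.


Computing RMP for 11 loci:
Locus 1: 2 * 0.126 * 0.874 = 0.220248
Locus 2: 2 * 0.08 * 0.92 = 0.1472
Locus 3: 2 * 0.065 * 0.935 = 0.12155
Locus 4: 2 * 0.031 * 0.969 = 0.060078
Locus 5: 2 * 0.16 * 0.84 = 0.2688
Locus 6: 2 * 0.129 * 0.871 = 0.224718
Locus 7: 2 * 0.098 * 0.902 = 0.176792
Locus 8: 2 * 0.115 * 0.885 = 0.20355
Locus 9: 2 * 0.177 * 0.823 = 0.291342
Locus 10: 2 * 0.182 * 0.818 = 0.297752
Locus 11: 2 * 0.096 * 0.904 = 0.173568
RMP = 7.749e-09

7.749e-09
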